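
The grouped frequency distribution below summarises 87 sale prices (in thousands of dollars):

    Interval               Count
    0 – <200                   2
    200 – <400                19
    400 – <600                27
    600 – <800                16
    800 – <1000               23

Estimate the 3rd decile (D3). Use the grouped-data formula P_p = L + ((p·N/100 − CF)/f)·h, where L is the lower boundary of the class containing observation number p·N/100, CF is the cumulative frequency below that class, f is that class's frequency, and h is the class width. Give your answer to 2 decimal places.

437.78

N = 87; target position k = 30/100 · 87 = 26.1.
Cumulative frequencies: 2, 21, 48, 64, 87.
Observation 26.1 falls in the class 400 – <600.
L = 400, CF = 21, f = 27, h = 200.
P30 = 400 + ((26.1 − 21)/27)·200 = 400 + 37.7778 = 437.778.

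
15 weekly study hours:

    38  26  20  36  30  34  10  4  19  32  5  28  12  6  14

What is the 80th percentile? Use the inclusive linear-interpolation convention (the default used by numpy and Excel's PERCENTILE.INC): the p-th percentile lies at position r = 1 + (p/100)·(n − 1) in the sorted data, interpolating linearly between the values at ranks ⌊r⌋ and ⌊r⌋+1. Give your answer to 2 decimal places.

Sorted: 4, 5, 6, 10, 12, 14, 19, 20, 26, 28, 30, 32, 34, 36, 38.
n = 15.
r = 1 + (80/100)·(15 − 1) = 1 + 11.2 = 12.2.
Rank 12 is 32 and rank 13 is 34.
Interpolate: 32 + 0.2·(34 − 32) = 32 + 0.2·2 = 32.4.

32.40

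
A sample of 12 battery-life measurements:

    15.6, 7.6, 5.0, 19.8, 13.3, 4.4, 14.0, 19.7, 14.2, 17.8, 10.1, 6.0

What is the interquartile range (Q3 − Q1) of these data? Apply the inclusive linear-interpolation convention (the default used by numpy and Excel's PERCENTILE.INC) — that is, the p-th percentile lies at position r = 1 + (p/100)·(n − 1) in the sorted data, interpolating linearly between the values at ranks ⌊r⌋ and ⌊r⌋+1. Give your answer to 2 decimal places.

8.95

Sorted: 4.4, 5.0, 6.0, 7.6, 10.1, 13.3, 14.0, 14.2, 15.6, 17.8, 19.7, 19.8.
n = 12.
P25: r = 3.75; ranks 3–4 are 6.0, 7.6; interpolating gives 7.2.
P75: r = 9.25; ranks 9–10 are 15.6, 17.8; interpolating gives 16.15.
Difference: 16.15 − 7.2 = 8.95.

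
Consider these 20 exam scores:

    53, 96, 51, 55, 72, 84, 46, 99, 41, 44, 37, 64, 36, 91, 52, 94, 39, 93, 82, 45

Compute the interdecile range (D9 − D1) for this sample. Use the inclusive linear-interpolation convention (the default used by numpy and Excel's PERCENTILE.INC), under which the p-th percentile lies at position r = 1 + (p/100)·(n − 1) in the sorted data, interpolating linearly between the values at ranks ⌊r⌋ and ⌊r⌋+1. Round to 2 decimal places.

Sorted: 36, 37, 39, 41, 44, 45, 46, 51, 52, 53, 55, 64, 72, 82, 84, 91, 93, 94, 96, 99.
n = 20.
P10: r = 2.9; ranks 2–3 are 37, 39; interpolating gives 38.8.
P90: r = 18.1; ranks 18–19 are 94, 96; interpolating gives 94.2.
Difference: 94.2 − 38.8 = 55.4.

55.40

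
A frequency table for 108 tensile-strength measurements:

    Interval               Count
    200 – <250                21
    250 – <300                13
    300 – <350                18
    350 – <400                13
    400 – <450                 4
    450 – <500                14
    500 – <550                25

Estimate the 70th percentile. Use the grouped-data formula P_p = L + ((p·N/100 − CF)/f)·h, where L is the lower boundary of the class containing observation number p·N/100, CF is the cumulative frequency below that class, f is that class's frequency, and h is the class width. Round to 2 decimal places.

N = 108; target position k = 70/100 · 108 = 75.6.
Cumulative frequencies: 21, 34, 52, 65, 69, 83, 108.
Observation 75.6 falls in the class 450 – <500.
L = 450, CF = 69, f = 14, h = 50.
P70 = 450 + ((75.6 − 69)/14)·50 = 450 + 23.5714 = 473.571.

473.57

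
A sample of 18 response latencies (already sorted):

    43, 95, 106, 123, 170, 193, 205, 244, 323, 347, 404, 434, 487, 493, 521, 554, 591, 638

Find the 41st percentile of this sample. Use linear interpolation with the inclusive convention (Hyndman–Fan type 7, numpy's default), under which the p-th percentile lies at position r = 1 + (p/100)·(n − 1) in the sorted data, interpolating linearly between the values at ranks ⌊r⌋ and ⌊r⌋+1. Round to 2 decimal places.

n = 18.
r = 1 + (41/100)·(18 − 1) = 1 + 6.97 = 7.97.
Rank 7 is 205 and rank 8 is 244.
Interpolate: 205 + 0.97·(244 − 205) = 205 + 0.97·39 = 242.83.

242.83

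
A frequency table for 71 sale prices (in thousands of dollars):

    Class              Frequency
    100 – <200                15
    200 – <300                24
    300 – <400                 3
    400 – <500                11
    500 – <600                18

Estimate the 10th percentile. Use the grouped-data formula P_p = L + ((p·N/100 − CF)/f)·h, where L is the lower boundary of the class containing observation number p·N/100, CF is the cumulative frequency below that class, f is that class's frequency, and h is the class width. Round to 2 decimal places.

N = 71; target position k = 10/100 · 71 = 7.1.
Cumulative frequencies: 15, 39, 42, 53, 71.
Observation 7.1 falls in the class 100 – <200.
L = 100, CF = 0, f = 15, h = 100.
P10 = 100 + ((7.1 − 0)/15)·100 = 100 + 47.3333 = 147.333.

147.33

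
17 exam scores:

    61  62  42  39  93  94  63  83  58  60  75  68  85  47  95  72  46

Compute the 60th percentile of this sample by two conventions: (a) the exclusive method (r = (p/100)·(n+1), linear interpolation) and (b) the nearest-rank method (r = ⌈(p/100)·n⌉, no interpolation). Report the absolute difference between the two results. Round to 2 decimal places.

0.80

Sorted: 39, 42, 46, 47, 58, 60, 61, 62, 63, 68, 72, 75, 83, 85, 93, 94, 95.
n = 17.
(a) r = 10.8; between ranks 10 (68) and 11 (72): 71.2.
(b) the nearest-rank method: rank 11 → 72.
|71.2 − 72| = 0.8.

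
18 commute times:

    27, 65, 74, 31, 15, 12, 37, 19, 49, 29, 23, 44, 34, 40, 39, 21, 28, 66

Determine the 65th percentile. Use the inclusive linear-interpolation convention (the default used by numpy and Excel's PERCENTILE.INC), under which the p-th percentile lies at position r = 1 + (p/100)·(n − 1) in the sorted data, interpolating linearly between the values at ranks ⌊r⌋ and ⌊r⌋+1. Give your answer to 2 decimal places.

39.05

Sorted: 12, 15, 19, 21, 23, 27, 28, 29, 31, 34, 37, 39, 40, 44, 49, 65, 66, 74.
n = 18.
r = 1 + (65/100)·(18 − 1) = 1 + 11.05 = 12.05.
Rank 12 is 39 and rank 13 is 40.
Interpolate: 39 + 0.05·(40 − 39) = 39 + 0.05·1 = 39.05.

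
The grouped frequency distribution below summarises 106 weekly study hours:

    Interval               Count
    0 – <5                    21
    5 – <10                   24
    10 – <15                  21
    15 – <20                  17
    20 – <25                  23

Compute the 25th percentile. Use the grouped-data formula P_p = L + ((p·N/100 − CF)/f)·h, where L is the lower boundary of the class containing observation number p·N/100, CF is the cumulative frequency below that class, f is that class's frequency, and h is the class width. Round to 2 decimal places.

N = 106; target position k = 25/100 · 106 = 26.5.
Cumulative frequencies: 21, 45, 66, 83, 106.
Observation 26.5 falls in the class 5 – <10.
L = 5, CF = 21, f = 24, h = 5.
P25 = 5 + ((26.5 − 21)/24)·5 = 5 + 1.14583 = 6.14583.

6.15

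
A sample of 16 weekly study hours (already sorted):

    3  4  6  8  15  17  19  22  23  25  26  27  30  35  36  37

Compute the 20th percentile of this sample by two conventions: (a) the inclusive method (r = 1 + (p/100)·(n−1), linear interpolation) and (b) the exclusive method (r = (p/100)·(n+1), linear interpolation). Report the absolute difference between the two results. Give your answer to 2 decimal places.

1.20

n = 16.
(a) r = 4 → value at rank 4 = 8.
(b) r = 3.4; between ranks 3 (6) and 4 (8): 6.8.
|8 − 6.8| = 1.2.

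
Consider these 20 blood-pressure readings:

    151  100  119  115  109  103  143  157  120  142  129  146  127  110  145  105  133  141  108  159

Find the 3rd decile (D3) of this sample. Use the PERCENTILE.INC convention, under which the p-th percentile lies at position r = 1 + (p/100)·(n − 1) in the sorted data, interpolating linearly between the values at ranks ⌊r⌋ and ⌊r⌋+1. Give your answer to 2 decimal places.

113.50

Sorted: 100, 103, 105, 108, 109, 110, 115, 119, 120, 127, 129, 133, 141, 142, 143, 145, 146, 151, 157, 159.
n = 20.
r = 1 + (30/100)·(20 − 1) = 1 + 5.7 = 6.7.
Rank 6 is 110 and rank 7 is 115.
Interpolate: 110 + 0.7·(115 − 110) = 110 + 0.7·5 = 113.5.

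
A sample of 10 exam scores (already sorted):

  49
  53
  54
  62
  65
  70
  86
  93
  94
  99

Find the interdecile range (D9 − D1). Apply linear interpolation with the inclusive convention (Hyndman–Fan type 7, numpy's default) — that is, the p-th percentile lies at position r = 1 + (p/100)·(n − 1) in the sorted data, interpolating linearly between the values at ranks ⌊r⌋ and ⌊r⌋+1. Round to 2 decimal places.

n = 10.
P10: r = 1.9; ranks 1–2 are 49, 53; interpolating gives 52.6.
P90: r = 9.1; ranks 9–10 are 94, 99; interpolating gives 94.5.
Difference: 94.5 − 52.6 = 41.9.

41.90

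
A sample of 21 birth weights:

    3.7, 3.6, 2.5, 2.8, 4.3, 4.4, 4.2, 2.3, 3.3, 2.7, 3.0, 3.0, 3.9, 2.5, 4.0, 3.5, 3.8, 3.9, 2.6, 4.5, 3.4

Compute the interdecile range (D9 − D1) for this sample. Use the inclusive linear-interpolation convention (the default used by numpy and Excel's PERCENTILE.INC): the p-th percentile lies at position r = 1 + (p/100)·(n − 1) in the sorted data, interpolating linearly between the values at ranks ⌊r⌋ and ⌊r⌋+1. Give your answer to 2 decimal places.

Sorted: 2.3, 2.5, 2.5, 2.6, 2.7, 2.8, 3.0, 3.0, 3.3, 3.4, 3.5, 3.6, 3.7, 3.8, 3.9, 3.9, 4.0, 4.2, 4.3, 4.4, 4.5.
n = 21.
P10: r = 3 (integer) → 2.5.
P90: r = 19 (integer) → 4.3.
Difference: 4.3 − 2.5 = 1.8.

1.80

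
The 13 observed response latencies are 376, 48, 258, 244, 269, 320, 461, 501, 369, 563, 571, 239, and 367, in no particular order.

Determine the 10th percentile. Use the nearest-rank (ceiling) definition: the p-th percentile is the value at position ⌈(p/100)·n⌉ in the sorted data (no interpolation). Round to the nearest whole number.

239

Sorted: 48, 239, 244, 258, 269, 320, 367, 369, 376, 461, 501, 563, 571.
n = 13.
Position = ⌈10/100 · 13⌉ = ⌈1.3⌉ = 2.
The value at rank 2 is 239.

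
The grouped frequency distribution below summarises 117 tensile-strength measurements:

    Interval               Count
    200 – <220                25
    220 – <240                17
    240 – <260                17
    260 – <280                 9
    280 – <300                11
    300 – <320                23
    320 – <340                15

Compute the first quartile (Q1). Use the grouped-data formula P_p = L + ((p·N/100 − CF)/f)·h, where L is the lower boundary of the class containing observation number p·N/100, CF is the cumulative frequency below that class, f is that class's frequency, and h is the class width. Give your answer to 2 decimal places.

225.00

N = 117; target position k = 25/100 · 117 = 29.25.
Cumulative frequencies: 25, 42, 59, 68, 79, 102, 117.
Observation 29.25 falls in the class 220 – <240.
L = 220, CF = 25, f = 17, h = 20.
P25 = 220 + ((29.25 − 25)/17)·20 = 220 + 5 = 225.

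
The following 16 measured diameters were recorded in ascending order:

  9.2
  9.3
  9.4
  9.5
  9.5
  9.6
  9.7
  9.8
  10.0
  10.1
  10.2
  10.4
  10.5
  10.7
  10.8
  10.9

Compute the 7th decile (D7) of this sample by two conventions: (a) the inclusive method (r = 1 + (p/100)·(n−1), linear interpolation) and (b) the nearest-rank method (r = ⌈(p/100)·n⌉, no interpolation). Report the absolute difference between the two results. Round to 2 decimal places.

0.10

n = 16.
(a) r = 11.5; between ranks 11 (10.2) and 12 (10.4): 10.3.
(b) the nearest-rank method: rank 12 → 10.4.
|10.3 − 10.4| = 0.1.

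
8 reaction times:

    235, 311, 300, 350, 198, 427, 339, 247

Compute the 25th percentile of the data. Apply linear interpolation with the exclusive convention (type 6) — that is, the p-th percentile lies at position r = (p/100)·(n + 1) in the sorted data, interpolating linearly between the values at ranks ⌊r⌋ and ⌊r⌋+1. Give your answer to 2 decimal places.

Sorted: 198, 235, 247, 300, 311, 339, 350, 427.
n = 8.
r = (25/100)·(8 + 1) = 2.25.
Rank 2 is 235 and rank 3 is 247.
Interpolate: 235 + 0.25·(247 − 235) = 235 + 0.25·12 = 238.

238.00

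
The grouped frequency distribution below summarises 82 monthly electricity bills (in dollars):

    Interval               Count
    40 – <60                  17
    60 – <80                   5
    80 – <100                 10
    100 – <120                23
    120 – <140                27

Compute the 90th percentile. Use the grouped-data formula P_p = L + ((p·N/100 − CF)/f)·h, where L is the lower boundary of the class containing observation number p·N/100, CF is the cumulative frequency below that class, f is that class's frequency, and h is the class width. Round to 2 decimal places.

133.93

N = 82; target position k = 90/100 · 82 = 73.8.
Cumulative frequencies: 17, 22, 32, 55, 82.
Observation 73.8 falls in the class 120 – <140.
L = 120, CF = 55, f = 27, h = 20.
P90 = 120 + ((73.8 − 55)/27)·20 = 120 + 13.9259 = 133.926.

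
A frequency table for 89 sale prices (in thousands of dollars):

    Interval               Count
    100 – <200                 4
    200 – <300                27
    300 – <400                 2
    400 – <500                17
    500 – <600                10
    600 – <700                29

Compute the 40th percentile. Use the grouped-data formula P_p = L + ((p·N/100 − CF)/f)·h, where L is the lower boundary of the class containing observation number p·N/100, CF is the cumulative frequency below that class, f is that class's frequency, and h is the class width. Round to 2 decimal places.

N = 89; target position k = 40/100 · 89 = 35.6.
Cumulative frequencies: 4, 31, 33, 50, 60, 89.
Observation 35.6 falls in the class 400 – <500.
L = 400, CF = 33, f = 17, h = 100.
P40 = 400 + ((35.6 − 33)/17)·100 = 400 + 15.2941 = 415.294.

415.29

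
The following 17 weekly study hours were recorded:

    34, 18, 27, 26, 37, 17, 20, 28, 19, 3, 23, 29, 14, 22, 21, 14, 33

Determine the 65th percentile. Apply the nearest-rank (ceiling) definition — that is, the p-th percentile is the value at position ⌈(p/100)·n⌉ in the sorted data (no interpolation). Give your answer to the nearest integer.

Sorted: 3, 14, 14, 17, 18, 19, 20, 21, 22, 23, 26, 27, 28, 29, 33, 34, 37.
n = 17.
Position = ⌈65/100 · 17⌉ = ⌈11.05⌉ = 12.
The value at rank 12 is 27.

27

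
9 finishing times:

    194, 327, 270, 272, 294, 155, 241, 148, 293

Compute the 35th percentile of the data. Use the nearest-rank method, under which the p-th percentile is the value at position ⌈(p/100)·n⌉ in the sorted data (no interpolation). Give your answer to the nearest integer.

241

Sorted: 148, 155, 194, 241, 270, 272, 293, 294, 327.
n = 9.
Position = ⌈35/100 · 9⌉ = ⌈3.15⌉ = 4.
The value at rank 4 is 241.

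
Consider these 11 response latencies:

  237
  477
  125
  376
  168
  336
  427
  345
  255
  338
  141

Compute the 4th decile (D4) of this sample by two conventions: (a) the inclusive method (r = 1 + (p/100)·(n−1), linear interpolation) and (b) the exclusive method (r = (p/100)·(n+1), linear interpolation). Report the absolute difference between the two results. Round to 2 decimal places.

Sorted: 125, 141, 168, 237, 255, 336, 338, 345, 376, 427, 477.
n = 11.
(a) r = 5 → value at rank 5 = 255.
(b) r = 4.8; between ranks 4 (237) and 5 (255): 251.4.
|255 − 251.4| = 3.6.

3.60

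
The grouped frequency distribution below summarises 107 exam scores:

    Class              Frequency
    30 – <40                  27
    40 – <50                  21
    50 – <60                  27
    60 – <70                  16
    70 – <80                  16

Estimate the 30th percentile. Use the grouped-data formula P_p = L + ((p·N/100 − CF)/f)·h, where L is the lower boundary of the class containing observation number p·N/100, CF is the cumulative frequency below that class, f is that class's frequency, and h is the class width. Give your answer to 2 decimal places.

N = 107; target position k = 30/100 · 107 = 32.1.
Cumulative frequencies: 27, 48, 75, 91, 107.
Observation 32.1 falls in the class 40 – <50.
L = 40, CF = 27, f = 21, h = 10.
P30 = 40 + ((32.1 − 27)/21)·10 = 40 + 2.42857 = 42.4286.

42.43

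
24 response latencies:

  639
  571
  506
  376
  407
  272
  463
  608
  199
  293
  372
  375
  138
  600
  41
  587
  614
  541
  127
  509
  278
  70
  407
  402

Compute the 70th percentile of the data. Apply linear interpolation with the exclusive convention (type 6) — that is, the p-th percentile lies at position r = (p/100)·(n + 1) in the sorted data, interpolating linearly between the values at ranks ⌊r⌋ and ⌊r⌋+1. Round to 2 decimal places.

525.00

Sorted: 41, 70, 127, 138, 199, 272, 278, 293, 372, 375, 376, 402, 407, 407, 463, 506, 509, 541, 571, 587, 600, 608, 614, 639.
n = 24.
r = (70/100)·(24 + 1) = 17.5.
Rank 17 is 509 and rank 18 is 541.
Interpolate: 509 + 0.5·(541 − 509) = 509 + 0.5·32 = 525.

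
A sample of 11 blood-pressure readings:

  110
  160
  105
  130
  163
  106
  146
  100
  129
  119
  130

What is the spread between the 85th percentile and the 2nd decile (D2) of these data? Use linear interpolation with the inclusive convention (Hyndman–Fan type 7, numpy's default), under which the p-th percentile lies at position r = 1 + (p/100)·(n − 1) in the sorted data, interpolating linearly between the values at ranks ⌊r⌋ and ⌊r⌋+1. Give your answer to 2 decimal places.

47.00

Sorted: 100, 105, 106, 110, 119, 129, 130, 130, 146, 160, 163.
n = 11.
P20: r = 3 (integer) → 106.
P85: r = 9.5; ranks 9–10 are 146, 160; interpolating gives 153.
Difference: 153 − 106 = 47.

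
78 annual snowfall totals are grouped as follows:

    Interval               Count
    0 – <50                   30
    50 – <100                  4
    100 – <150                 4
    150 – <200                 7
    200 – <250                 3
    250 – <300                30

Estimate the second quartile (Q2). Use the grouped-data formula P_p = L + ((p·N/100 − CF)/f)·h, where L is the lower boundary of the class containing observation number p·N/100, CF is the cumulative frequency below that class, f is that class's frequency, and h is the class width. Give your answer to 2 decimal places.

157.14

N = 78; target position k = 50/100 · 78 = 39.
Cumulative frequencies: 30, 34, 38, 45, 48, 78.
Observation 39 falls in the class 150 – <200.
L = 150, CF = 38, f = 7, h = 50.
P50 = 150 + ((39 − 38)/7)·50 = 150 + 7.14286 = 157.143.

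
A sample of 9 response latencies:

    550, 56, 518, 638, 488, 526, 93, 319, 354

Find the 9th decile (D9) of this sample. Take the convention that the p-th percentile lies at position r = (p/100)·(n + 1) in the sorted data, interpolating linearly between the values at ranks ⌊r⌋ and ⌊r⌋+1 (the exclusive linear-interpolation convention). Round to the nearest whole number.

Sorted: 56, 93, 319, 354, 488, 518, 526, 550, 638.
n = 9.
r = (90/100)·(9 + 1) = 9.
r is an integer, so P90 is the value at rank 9: 638.

638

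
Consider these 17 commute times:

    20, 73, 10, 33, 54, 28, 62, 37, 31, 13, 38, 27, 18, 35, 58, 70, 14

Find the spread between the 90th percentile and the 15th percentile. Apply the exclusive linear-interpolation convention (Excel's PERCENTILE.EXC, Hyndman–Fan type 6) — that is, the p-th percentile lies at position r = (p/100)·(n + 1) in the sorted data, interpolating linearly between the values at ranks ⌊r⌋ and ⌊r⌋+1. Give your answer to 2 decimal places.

Sorted: 10, 13, 14, 18, 20, 27, 28, 31, 33, 35, 37, 38, 54, 58, 62, 70, 73.
n = 17.
P15: r = 2.7; ranks 2–3 are 13, 14; interpolating gives 13.7.
P90: r = 16.2; ranks 16–17 are 70, 73; interpolating gives 70.6.
Difference: 70.6 − 13.7 = 56.9.

56.90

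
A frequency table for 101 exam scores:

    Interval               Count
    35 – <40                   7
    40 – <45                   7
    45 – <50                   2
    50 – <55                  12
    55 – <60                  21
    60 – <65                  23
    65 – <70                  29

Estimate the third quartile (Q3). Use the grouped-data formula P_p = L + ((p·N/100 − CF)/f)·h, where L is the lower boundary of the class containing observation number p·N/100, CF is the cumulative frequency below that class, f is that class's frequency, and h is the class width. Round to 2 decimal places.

N = 101; target position k = 75/100 · 101 = 75.75.
Cumulative frequencies: 7, 14, 16, 28, 49, 72, 101.
Observation 75.75 falls in the class 65 – <70.
L = 65, CF = 72, f = 29, h = 5.
P75 = 65 + ((75.75 − 72)/29)·5 = 65 + 0.646552 = 65.6466.

65.65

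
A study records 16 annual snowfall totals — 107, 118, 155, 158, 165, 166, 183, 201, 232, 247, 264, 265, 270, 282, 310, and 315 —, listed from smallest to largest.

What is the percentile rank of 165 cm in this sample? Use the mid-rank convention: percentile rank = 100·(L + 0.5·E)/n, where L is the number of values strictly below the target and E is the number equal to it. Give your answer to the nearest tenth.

Count below 165: L = 4; count equal: E = 1; n = 16.
Percentile rank = 100·(4 + 0.5·1)/16 = 100·4.5/16 = 28.12.

28.1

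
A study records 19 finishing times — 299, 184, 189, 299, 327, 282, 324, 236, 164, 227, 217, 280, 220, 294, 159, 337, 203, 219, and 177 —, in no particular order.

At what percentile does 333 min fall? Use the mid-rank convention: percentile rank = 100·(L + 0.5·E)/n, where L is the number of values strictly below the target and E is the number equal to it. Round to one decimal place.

Sorted: 159, 164, 177, 184, 189, 203, 217, 219, 220, 227, 236, 280, 282, 294, 299, 299, 324, 327, 337.
Count below 333: L = 18; count equal: E = 0; n = 19.
Percentile rank = 100·(18 + 0.5·0)/19 = 100·18/19 = 94.74.

94.7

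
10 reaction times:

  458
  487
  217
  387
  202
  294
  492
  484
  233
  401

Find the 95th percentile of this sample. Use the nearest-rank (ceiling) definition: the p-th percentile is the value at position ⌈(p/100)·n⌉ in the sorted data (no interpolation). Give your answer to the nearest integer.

Sorted: 202, 217, 233, 294, 387, 401, 458, 484, 487, 492.
n = 10.
Position = ⌈95/100 · 10⌉ = ⌈9.5⌉ = 10.
The value at rank 10 is 492.

492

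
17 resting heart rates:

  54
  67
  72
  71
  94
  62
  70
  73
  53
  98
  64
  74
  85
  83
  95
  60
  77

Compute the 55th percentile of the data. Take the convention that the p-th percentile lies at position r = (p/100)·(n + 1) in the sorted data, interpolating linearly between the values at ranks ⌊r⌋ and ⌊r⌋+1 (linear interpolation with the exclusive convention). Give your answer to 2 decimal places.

72.90

Sorted: 53, 54, 60, 62, 64, 67, 70, 71, 72, 73, 74, 77, 83, 85, 94, 95, 98.
n = 17.
r = (55/100)·(17 + 1) = 9.9.
Rank 9 is 72 and rank 10 is 73.
Interpolate: 72 + 0.9·(73 − 72) = 72 + 0.9·1 = 72.9.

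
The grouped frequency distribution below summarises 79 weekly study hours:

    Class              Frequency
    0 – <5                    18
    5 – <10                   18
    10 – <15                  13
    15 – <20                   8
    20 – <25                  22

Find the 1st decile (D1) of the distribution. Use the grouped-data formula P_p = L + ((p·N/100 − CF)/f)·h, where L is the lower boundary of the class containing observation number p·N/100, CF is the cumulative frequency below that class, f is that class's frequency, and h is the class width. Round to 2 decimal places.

2.19

N = 79; target position k = 10/100 · 79 = 7.9.
Cumulative frequencies: 18, 36, 49, 57, 79.
Observation 7.9 falls in the class 0 – <5.
L = 0, CF = 0, f = 18, h = 5.
P10 = 0 + ((7.9 − 0)/18)·5 = 0 + 2.19444 = 2.19444.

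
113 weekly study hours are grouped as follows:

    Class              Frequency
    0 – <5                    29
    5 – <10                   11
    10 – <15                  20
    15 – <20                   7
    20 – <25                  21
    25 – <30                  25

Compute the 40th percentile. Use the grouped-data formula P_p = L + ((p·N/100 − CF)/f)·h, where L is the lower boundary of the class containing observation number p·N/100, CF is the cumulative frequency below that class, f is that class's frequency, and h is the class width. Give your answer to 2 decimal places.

11.30

N = 113; target position k = 40/100 · 113 = 45.2.
Cumulative frequencies: 29, 40, 60, 67, 88, 113.
Observation 45.2 falls in the class 10 – <15.
L = 10, CF = 40, f = 20, h = 5.
P40 = 10 + ((45.2 − 40)/20)·5 = 10 + 1.3 = 11.3.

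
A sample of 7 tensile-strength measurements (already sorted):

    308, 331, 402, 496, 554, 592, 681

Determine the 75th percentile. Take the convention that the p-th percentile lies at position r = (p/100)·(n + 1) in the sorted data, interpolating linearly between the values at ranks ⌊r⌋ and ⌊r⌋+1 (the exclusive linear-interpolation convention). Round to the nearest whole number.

n = 7.
r = (75/100)·(7 + 1) = 6.
r is an integer, so P75 is the value at rank 6: 592.

592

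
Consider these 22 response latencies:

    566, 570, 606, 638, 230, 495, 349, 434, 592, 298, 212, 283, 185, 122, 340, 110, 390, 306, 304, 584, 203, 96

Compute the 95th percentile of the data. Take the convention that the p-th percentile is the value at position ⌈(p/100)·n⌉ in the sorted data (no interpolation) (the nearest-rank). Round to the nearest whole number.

606

Sorted: 96, 110, 122, 185, 203, 212, 230, 283, 298, 304, 306, 340, 349, 390, 434, 495, 566, 570, 584, 592, 606, 638.
n = 22.
Position = ⌈95/100 · 22⌉ = ⌈20.9⌉ = 21.
The value at rank 21 is 606.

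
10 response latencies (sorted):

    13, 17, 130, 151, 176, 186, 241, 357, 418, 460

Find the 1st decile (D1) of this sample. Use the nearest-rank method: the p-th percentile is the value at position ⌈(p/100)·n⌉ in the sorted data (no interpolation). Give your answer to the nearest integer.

13

n = 10.
Position = ⌈10/100 · 10⌉ = ⌈1⌉ = 1.
The value at rank 1 is 13.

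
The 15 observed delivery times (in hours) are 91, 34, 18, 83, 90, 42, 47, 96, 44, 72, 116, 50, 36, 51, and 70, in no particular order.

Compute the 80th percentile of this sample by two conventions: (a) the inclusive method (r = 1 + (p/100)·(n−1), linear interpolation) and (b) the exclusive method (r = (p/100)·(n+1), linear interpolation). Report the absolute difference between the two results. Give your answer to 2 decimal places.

0.60

Sorted: 18, 34, 36, 42, 44, 47, 50, 51, 70, 72, 83, 90, 91, 96, 116.
n = 15.
(a) r = 12.2; between ranks 12 (90) and 13 (91): 90.2.
(b) r = 12.8; between ranks 12 (90) and 13 (91): 90.8.
|90.2 − 90.8| = 0.6.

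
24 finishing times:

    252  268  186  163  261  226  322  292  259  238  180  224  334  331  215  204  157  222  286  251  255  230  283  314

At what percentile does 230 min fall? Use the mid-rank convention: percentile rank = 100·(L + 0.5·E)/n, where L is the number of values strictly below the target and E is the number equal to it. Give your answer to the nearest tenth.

Sorted: 157, 163, 180, 186, 204, 215, 222, 224, 226, 230, 238, 251, 252, 255, 259, 261, 268, 283, 286, 292, 314, 322, 331, 334.
Count below 230: L = 9; count equal: E = 1; n = 24.
Percentile rank = 100·(9 + 0.5·1)/24 = 100·9.5/24 = 39.58.

39.6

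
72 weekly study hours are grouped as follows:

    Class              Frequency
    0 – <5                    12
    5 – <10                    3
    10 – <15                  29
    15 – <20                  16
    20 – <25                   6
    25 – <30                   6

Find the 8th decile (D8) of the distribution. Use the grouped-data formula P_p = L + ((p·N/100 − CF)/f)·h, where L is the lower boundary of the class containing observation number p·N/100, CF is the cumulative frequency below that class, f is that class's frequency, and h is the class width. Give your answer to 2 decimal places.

N = 72; target position k = 80/100 · 72 = 57.6.
Cumulative frequencies: 12, 15, 44, 60, 66, 72.
Observation 57.6 falls in the class 15 – <20.
L = 15, CF = 44, f = 16, h = 5.
P80 = 15 + ((57.6 − 44)/16)·5 = 15 + 4.25 = 19.25.

19.25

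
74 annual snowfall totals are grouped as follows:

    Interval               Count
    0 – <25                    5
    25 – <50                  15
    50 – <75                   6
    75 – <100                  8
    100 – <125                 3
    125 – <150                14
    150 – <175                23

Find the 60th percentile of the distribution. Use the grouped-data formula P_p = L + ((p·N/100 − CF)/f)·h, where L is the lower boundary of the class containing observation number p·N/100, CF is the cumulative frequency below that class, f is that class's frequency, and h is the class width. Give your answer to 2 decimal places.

138.21

N = 74; target position k = 60/100 · 74 = 44.4.
Cumulative frequencies: 5, 20, 26, 34, 37, 51, 74.
Observation 44.4 falls in the class 125 – <150.
L = 125, CF = 37, f = 14, h = 25.
P60 = 125 + ((44.4 − 37)/14)·25 = 125 + 13.2143 = 138.214.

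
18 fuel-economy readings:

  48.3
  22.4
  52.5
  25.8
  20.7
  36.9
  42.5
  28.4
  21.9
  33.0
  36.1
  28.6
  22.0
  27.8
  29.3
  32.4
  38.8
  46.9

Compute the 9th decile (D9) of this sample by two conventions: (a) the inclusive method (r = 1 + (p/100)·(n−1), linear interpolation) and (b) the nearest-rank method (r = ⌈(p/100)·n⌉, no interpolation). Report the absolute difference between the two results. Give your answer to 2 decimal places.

0.98

Sorted: 20.7, 21.9, 22.0, 22.4, 25.8, 27.8, 28.4, 28.6, 29.3, 32.4, 33.0, 36.1, 36.9, 38.8, 42.5, 46.9, 48.3, 52.5.
n = 18.
(a) r = 16.3; between ranks 16 (46.9) and 17 (48.3): 47.32.
(b) the nearest-rank method: rank 17 → 48.3.
|47.32 − 48.3| = 0.98.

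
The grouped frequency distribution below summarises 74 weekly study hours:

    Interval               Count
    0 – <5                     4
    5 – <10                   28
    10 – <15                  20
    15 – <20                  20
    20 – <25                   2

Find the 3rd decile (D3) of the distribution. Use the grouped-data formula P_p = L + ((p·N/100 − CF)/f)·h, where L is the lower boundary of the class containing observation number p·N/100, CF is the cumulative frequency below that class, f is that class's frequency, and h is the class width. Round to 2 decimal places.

8.25

N = 74; target position k = 30/100 · 74 = 22.2.
Cumulative frequencies: 4, 32, 52, 72, 74.
Observation 22.2 falls in the class 5 – <10.
L = 5, CF = 4, f = 28, h = 5.
P30 = 5 + ((22.2 − 4)/28)·5 = 5 + 3.25 = 8.25.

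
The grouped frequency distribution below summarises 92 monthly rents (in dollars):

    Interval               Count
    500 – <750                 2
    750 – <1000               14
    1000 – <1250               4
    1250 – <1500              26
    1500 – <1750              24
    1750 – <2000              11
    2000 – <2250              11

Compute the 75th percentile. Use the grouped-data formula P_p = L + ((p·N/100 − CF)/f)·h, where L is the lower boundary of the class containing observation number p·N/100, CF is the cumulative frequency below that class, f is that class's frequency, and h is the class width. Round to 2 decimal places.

1739.58

N = 92; target position k = 75/100 · 92 = 69.
Cumulative frequencies: 2, 16, 20, 46, 70, 81, 92.
Observation 69 falls in the class 1500 – <1750.
L = 1500, CF = 46, f = 24, h = 250.
P75 = 1500 + ((69 − 46)/24)·250 = 1500 + 239.583 = 1739.58.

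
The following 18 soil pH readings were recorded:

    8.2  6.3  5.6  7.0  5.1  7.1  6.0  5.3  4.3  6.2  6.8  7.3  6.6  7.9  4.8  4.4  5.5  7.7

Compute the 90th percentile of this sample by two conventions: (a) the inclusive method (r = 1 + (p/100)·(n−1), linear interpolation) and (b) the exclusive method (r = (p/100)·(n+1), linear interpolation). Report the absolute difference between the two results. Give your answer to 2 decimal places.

0.17

Sorted: 4.3, 4.4, 4.8, 5.1, 5.3, 5.5, 5.6, 6.0, 6.2, 6.3, 6.6, 6.8, 7.0, 7.1, 7.3, 7.7, 7.9, 8.2.
n = 18.
(a) r = 16.3; between ranks 16 (7.7) and 17 (7.9): 7.76.
(b) r = 17.1; between ranks 17 (7.9) and 18 (8.2): 7.93.
|7.76 − 7.93| = 0.17.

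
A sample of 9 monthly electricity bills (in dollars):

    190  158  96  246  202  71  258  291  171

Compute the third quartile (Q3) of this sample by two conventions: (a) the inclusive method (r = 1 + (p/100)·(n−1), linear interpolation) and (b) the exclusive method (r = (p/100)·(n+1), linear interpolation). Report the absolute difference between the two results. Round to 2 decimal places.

Sorted: 71, 96, 158, 171, 190, 202, 246, 258, 291.
n = 9.
(a) r = 7 → value at rank 7 = 246.
(b) r = 7.5; between ranks 7 (246) and 8 (258): 252.
|246 − 252| = 6.

6.00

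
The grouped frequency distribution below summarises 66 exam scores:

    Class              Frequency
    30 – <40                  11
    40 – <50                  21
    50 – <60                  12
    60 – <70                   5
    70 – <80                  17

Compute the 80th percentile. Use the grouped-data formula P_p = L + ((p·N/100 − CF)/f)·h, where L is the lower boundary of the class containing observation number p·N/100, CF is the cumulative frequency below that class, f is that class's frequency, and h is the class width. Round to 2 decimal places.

N = 66; target position k = 80/100 · 66 = 52.8.
Cumulative frequencies: 11, 32, 44, 49, 66.
Observation 52.8 falls in the class 70 – <80.
L = 70, CF = 49, f = 17, h = 10.
P80 = 70 + ((52.8 − 49)/17)·10 = 70 + 2.23529 = 72.2353.

72.24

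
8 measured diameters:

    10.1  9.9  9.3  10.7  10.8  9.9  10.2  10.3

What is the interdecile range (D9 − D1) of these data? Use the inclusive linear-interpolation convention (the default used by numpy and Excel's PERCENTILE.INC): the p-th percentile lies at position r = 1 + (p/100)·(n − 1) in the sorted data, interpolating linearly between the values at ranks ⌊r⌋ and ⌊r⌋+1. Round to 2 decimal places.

1.01

Sorted: 9.3, 9.9, 9.9, 10.1, 10.2, 10.3, 10.7, 10.8.
n = 8.
P10: r = 1.7; ranks 1–2 are 9.3, 9.9; interpolating gives 9.72.
P90: r = 7.3; ranks 7–8 are 10.7, 10.8; interpolating gives 10.73.
Difference: 10.73 − 9.72 = 1.01.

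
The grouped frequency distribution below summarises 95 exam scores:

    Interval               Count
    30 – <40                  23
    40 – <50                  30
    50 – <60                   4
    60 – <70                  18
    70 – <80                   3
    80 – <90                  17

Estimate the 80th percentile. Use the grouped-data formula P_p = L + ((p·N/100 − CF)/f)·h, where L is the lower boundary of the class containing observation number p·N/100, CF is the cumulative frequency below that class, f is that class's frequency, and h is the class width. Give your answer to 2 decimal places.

73.33

N = 95; target position k = 80/100 · 95 = 76.
Cumulative frequencies: 23, 53, 57, 75, 78, 95.
Observation 76 falls in the class 70 – <80.
L = 70, CF = 75, f = 3, h = 10.
P80 = 70 + ((76 − 75)/3)·10 = 70 + 3.33333 = 73.3333.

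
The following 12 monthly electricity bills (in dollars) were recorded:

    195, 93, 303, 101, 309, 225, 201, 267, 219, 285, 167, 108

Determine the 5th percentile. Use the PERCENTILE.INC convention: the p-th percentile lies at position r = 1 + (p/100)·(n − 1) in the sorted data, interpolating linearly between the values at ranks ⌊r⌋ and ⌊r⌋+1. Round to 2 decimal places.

Sorted: 93, 101, 108, 167, 195, 201, 219, 225, 267, 285, 303, 309.
n = 12.
r = 1 + (5/100)·(12 − 1) = 1 + 0.55 = 1.55.
Rank 1 is 93 and rank 2 is 101.
Interpolate: 93 + 0.55·(101 − 93) = 93 + 0.55·8 = 97.4.

97.40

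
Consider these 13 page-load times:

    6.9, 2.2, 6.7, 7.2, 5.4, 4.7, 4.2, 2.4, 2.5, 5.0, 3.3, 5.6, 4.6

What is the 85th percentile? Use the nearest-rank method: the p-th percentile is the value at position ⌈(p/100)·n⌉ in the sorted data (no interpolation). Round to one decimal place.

Sorted: 2.2, 2.4, 2.5, 3.3, 4.2, 4.6, 4.7, 5.0, 5.4, 5.6, 6.7, 6.9, 7.2.
n = 13.
Position = ⌈85/100 · 13⌉ = ⌈11.05⌉ = 12.
The value at rank 12 is 6.9.

6.9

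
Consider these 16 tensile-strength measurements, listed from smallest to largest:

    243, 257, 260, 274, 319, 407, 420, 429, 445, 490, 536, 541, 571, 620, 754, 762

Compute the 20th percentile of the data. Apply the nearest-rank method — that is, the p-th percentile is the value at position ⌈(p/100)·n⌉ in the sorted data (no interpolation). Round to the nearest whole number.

274

n = 16.
Position = ⌈20/100 · 16⌉ = ⌈3.2⌉ = 4.
The value at rank 4 is 274.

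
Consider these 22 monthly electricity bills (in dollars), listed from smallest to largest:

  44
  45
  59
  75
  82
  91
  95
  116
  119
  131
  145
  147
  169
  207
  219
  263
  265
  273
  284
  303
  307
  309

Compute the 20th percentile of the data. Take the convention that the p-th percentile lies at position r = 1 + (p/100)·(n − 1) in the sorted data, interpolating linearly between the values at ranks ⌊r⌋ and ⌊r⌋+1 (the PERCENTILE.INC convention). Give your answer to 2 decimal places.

n = 22.
r = 1 + (20/100)·(22 − 1) = 1 + 4.2 = 5.2.
Rank 5 is 82 and rank 6 is 91.
Interpolate: 82 + 0.2·(91 − 82) = 82 + 0.2·9 = 83.8.

83.80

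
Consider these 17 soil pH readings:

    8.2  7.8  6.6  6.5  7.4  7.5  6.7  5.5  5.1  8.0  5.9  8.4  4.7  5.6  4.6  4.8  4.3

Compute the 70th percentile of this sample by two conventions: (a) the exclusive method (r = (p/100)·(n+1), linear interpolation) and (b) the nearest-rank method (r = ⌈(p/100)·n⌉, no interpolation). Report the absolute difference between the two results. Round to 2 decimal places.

Sorted: 4.3, 4.6, 4.7, 4.8, 5.1, 5.5, 5.6, 5.9, 6.5, 6.6, 6.7, 7.4, 7.5, 7.8, 8.0, 8.2, 8.4.
n = 17.
(a) r = 12.6; between ranks 12 (7.4) and 13 (7.5): 7.46.
(b) the nearest-rank method: rank 12 → 7.4.
|7.46 − 7.4| = 0.06.

0.06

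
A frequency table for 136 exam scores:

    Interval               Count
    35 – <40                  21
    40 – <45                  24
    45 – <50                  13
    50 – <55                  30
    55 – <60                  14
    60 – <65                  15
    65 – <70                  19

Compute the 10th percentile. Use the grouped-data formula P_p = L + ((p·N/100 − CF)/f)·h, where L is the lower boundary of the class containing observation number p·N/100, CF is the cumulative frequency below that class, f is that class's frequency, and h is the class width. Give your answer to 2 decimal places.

N = 136; target position k = 10/100 · 136 = 13.6.
Cumulative frequencies: 21, 45, 58, 88, 102, 117, 136.
Observation 13.6 falls in the class 35 – <40.
L = 35, CF = 0, f = 21, h = 5.
P10 = 35 + ((13.6 − 0)/21)·5 = 35 + 3.2381 = 38.2381.

38.24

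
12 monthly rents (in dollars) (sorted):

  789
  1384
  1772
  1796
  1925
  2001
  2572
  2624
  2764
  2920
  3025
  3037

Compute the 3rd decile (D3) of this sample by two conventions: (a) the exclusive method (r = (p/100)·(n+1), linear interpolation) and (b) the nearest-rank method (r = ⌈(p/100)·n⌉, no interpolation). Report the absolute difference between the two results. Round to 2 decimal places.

n = 12.
(a) r = 3.9; between ranks 3 (1772) and 4 (1796): 1793.6.
(b) the nearest-rank method: rank 4 → 1796.
|1793.6 − 1796| = 2.4.

2.40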